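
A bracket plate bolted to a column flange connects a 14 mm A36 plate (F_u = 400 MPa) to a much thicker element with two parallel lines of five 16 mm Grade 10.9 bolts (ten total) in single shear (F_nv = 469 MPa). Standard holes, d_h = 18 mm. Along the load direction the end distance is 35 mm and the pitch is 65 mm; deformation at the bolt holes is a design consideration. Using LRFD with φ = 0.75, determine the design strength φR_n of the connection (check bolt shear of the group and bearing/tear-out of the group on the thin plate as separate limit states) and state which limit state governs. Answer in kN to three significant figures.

707 kN (bolt shear governs)

Bolt shear: A_b = π·16²/4 = 201.1 mm²; R_n = 469 × 201.1 × 10 × 1 / 1000 = 943 kN → 0.75 × 943 = 707 kN.
Bearing (1.2 l_c t F_u ≤ 2.4 d t F_u): upper limit = 2.4·16·14·400 / 1000 = 215 kN.
  Edge l_c = 35 − 18/2 = 26 → r_n = 174.7 kN; interior l_c = 65 − 18 = 47 → r_n = 215 kN.
  R_n,bearing = 2·174.7 + 8·215 = 2070 kN → 0.75 × 2070 = 1550 kN.
Bolt shear governs: 707 kN.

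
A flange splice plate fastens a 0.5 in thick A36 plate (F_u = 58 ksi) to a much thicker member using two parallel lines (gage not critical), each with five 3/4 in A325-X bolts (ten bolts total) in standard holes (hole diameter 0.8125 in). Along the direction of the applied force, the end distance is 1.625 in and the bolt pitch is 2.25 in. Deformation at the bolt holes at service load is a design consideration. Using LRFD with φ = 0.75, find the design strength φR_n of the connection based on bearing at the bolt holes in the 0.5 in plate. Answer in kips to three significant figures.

364 kips

Per bolt r_n = 1.2 l_c t F_u ≤ 2.4 d t F_u; upper limit = 2.4 × 0.75 × 0.5 × 58 = 52.2 kips.
Edge bolt: l_c = 1.625 − 0.8125/2 = 1.219 in → 1.2 × 1.219 × 0.5 × 58 = 42.41 → r_n = 42.41 kips.
Interior bolts: l_c = 2.25 − 0.8125 = 1.438 in → 1.2 × 1.438 × 0.5 × 58 = 50.02 → r_n = 50.02 kips.
R_n = 2 × 42.41 + 8 × 50.02 = 485 kips.
Design strength φR_n = 0.75 × 485 = 364 kips.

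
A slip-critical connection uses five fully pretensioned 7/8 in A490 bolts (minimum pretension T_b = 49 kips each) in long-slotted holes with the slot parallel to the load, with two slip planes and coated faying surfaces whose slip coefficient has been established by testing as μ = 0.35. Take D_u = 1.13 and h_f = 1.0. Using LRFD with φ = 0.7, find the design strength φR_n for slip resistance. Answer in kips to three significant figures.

136 kips

R_n = μ · D_u · h_f · T_b · n_s · n_b = 0.35 × 1.13 × 1.0 × 49 × 2 × 5 = 193.8 kips.
Design strength φR_n = 0.7 × 193.8 = 136 kips.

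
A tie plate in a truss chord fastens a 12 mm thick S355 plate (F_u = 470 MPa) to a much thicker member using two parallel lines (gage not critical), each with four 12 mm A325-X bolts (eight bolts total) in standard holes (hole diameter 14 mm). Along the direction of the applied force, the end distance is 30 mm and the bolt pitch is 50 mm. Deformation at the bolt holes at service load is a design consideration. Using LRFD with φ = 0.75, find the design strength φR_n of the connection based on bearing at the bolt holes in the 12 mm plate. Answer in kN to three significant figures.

964 kN

Per bolt r_n = 1.2 l_c t F_u ≤ 2.4 d t F_u; upper limit = 2.4 × 12 × 12 × 470 / 1000 = 162.4 kN.
Edge bolt: l_c = 30 − 14/2 = 23 mm → 1.2 × 23 × 12 × 470 / 1000 = 155.7 → r_n = 155.7 kN.
Interior bolts: l_c = 50 − 14 = 36 mm → 1.2 × 36 × 12 × 470 / 1000 = 243.6 → r_n = 162.4 kN.
R_n = 2 × 155.7 + 6 × 162.4 = 1286 kN.
Design strength φR_n = 0.75 × 1286 = 964 kN.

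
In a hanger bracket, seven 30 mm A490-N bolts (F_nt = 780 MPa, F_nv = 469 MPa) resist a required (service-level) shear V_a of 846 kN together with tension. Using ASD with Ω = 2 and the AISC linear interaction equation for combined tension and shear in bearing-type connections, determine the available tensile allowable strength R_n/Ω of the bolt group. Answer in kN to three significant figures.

A_b = π·30²/4 = 706.9 mm²; f_rv = 846 × 1000 / (7 × 706.9) = 171 MPa.
F'_nt = 1.3 F_nt − (Ω F_nt / F_nv) f_rv = 1.3·780 − (2·780/469)·171 = 445.3 MPa, capped at F_nt → F'_nt = 445.3 MPa.
R_n = F'_nt · A_b · n = 445.3 × 706.9 × 7 / 1000 = 2203 kN.
Allowable strength R_n/Ω = 2203 / 2 = 1100 kN.

1100 kN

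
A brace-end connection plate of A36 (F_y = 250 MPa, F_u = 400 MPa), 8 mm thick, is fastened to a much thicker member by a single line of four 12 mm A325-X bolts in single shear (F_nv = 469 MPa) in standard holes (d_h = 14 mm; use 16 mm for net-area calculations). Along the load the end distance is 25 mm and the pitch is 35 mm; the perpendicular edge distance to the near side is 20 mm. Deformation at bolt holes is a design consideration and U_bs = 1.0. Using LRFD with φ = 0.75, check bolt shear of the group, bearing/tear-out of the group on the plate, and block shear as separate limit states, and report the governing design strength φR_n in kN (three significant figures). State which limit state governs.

Bolt shear: A_b = π·12²/4 = 113.1 mm²; R_n = 469 × 113.1 × 4 × 1 / 1000 = 212.2 kN → 0.75 × 212.2 = 159 kN.
Bearing: edge l_c = 18, r_n = 69.12 kN; interior l_c = 21, r_n = 80.64 kN; R_n = 69.12 + 3·80.64 = 311 kN → 233 kN.
Block shear: A_gv = 1040, A_nv = 592, A_nt = 96 mm²; R_n = min(0.6F_uA_nv, 0.6F_yA_gv) + U_bs·F_u·A_nt = 180.5 kN → 135 kN.
Block shear governs: 135 kN.

135 kN (block shear governs)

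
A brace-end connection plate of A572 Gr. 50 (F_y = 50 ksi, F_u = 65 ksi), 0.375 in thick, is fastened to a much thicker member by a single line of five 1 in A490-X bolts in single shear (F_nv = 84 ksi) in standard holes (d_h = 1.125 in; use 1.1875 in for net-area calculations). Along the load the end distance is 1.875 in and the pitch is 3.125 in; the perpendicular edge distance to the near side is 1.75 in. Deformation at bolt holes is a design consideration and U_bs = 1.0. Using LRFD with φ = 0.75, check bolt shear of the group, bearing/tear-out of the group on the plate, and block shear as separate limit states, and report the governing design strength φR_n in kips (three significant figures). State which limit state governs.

Bolt shear: A_b = π·1²/4 = 0.7854 in²; R_n = 84 × 0.7854 × 5 × 1 = 329.9 kips → 0.75 × 329.9 = 247 kips.
Bearing: edge l_c = 1.312, r_n = 38.39 kips; interior l_c = 2, r_n = 58.5 kips; R_n = 38.39 + 4·58.5 = 272.4 kips → 204 kips.
Block shear: A_gv = 5.391, A_nv = 3.387, A_nt = 0.4336 in²; R_n = min(0.6F_uA_nv, 0.6F_yA_gv) + U_bs·F_u·A_nt = 160.3 kips → 120 kips.
Block shear governs: 120 kips.

120 kips (block shear governs)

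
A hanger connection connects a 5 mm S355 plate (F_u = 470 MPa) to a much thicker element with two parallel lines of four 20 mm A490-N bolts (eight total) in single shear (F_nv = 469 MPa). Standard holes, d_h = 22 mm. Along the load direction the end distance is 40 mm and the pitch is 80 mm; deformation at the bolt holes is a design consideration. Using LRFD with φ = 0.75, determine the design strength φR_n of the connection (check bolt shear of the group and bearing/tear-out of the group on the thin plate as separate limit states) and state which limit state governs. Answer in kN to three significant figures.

630 kN (bearing governs)

Bolt shear: A_b = π·20²/4 = 314.2 mm²; R_n = 469 × 314.2 × 8 × 1 / 1000 = 1179 kN → 0.75 × 1179 = 884 kN.
Bearing (1.2 l_c t F_u ≤ 2.4 d t F_u): upper limit = 2.4·20·5·470 / 1000 = 112.8 kN.
  Edge l_c = 40 − 22/2 = 29 → r_n = 81.78 kN; interior l_c = 80 − 22 = 58 → r_n = 112.8 kN.
  R_n,bearing = 2·81.78 + 6·112.8 = 840.4 kN → 0.75 × 840.4 = 630 kN.
Bearing governs: 630 kN.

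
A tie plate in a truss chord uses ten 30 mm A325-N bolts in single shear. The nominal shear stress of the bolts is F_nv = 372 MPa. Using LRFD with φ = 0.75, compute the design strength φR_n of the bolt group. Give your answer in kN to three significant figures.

1970 kN

A_b = π × 30² / 4 = 706.9 mm².
R_n = F_nv · A_b · n · n_s = 372 × 706.9 × 10 × 1 / 1000 = 2630 kN.
Design strength φR_n = 0.75 × 2630 = 1970 kN.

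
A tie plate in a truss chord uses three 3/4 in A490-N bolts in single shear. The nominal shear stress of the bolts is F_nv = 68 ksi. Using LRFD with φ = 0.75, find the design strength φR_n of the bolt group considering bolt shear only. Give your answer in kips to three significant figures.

A_b = π × 0.75² / 4 = 0.4418 in².
R_n = F_nv · A_b · n · n_s = 68 × 0.4418 × 3 × 1 = 90.12 kips.
Design strength φR_n = 0.75 × 90.12 = 67.6 kips.

67.6 kips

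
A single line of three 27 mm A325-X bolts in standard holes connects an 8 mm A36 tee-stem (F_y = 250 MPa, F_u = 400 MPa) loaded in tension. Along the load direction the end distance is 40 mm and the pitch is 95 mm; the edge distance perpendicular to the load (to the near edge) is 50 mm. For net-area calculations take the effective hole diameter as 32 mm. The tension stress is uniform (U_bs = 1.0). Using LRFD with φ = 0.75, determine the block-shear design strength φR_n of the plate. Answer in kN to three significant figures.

Shear plane L_v = 40 + 2·95 = 230 mm; A_gv = 230 × 8 = 1840 mm².
A_nv = (230 − 2.5·32) × 8 = 1200 mm².
A_nt = (50 − 0.5·32) × 8 = 272 mm².
0.6 F_u A_nv = 288 kN; 0.6 F_y A_gv = 276 kN → shear yielding governs the shear term.
R_n = 276 + 1.0 × 400 × 272 / 1000 = 384.8 kN.
Design strength φR_n = 0.75 × 384.8 = 289 kN.

289 kN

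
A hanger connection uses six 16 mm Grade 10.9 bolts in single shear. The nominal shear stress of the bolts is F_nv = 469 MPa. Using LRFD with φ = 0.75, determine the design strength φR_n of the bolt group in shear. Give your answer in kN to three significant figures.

424 kN

A_b = π × 16² / 4 = 201.1 mm².
R_n = F_nv · A_b · n · n_s = 469 × 201.1 × 6 × 1 / 1000 = 565.8 kN.
Design strength φR_n = 0.75 × 565.8 = 424 kN.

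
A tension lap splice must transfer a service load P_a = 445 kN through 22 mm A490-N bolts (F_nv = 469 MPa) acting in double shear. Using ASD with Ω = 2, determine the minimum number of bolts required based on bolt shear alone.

3 bolts

A_b = π·22²/4 = 380.1 mm².
Per-bolt allowable strength R_n/Ω = 469 × 380.1 × 2 / 1000 / 2 = 178.3 kN.
n ≥ 445 / 178.3 = 2.496 → use 3 bolts.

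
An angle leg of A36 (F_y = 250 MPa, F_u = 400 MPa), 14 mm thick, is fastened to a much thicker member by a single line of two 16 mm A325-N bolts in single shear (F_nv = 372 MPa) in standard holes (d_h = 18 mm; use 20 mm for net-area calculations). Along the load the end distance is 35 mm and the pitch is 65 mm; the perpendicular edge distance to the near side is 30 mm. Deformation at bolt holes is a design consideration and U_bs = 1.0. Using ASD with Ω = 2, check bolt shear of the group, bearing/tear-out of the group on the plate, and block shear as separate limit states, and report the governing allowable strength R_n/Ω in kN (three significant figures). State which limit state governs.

Bolt shear: A_b = π·16²/4 = 201.1 mm²; R_n = 372 × 201.1 × 2 × 1 / 1000 = 149.6 kN → 149.6 / 2 = 74.8 kN.
Bearing: edge l_c = 26, r_n = 174.7 kN; interior l_c = 47, r_n = 215 kN; R_n = 174.7 + 1·215 = 389.8 kN → 195 kN.
Block shear: A_gv = 1400, A_nv = 980, A_nt = 280 mm²; R_n = min(0.6F_uA_nv, 0.6F_yA_gv) + U_bs·F_u·A_nt = 322 kN → 161 kN.
Bolt shear governs: 74.8 kN.

74.8 kN (bolt shear governs)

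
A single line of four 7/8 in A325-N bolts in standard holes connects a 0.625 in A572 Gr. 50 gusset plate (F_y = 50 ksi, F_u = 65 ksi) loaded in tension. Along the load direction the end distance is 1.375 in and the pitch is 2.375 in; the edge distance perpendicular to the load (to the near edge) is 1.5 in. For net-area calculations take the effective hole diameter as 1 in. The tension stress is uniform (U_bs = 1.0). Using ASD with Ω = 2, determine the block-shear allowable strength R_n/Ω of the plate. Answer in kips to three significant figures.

Shear plane L_v = 1.375 + 3·2.375 = 8.5 in; A_gv = 8.5 × 0.625 = 5.312 in².
A_nv = (8.5 − 3.5·1) × 0.625 = 3.125 in².
A_nt = (1.5 − 0.5·1) × 0.625 = 0.625 in².
0.6 F_u A_nv = 121.9 kips; 0.6 F_y A_gv = 159.4 kips → shear rupture governs the shear term.
R_n = 121.9 + 1.0 × 65 × 0.625 = 162.5 kips.
Allowable strength R_n/Ω = 162.5 / 2 = 81.2 kips.

81.2 kips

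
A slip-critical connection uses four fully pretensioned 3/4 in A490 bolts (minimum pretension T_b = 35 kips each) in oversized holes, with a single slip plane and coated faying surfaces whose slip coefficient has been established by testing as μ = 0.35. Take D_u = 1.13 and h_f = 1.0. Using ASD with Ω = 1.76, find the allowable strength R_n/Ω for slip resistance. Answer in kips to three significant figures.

31.5 kips

R_n = μ · D_u · h_f · T_b · n_s · n_b = 0.35 × 1.13 × 1.0 × 35 × 1 × 4 = 55.37 kips.
Allowable strength R_n/Ω = 55.37 / 1.76 = 31.5 kips.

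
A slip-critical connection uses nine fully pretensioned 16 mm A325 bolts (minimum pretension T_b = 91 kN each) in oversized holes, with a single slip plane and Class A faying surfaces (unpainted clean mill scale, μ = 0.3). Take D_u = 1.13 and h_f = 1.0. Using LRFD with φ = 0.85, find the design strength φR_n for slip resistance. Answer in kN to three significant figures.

R_n = μ · D_u · h_f · T_b · n_s · n_b = 0.3 × 1.13 × 1.0 × 91 × 1 × 9 = 277.6 kN.
Design strength φR_n = 0.85 × 277.6 = 236 kN.

236 kN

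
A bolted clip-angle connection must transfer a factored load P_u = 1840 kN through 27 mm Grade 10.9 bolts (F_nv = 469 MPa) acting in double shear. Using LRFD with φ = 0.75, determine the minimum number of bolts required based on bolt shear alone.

5 bolts

A_b = π·27²/4 = 572.6 mm².
Per-bolt design strength φR_n = 0.75 × 469 × 572.6 × 2 / 1000 = 402.8 kN.
n ≥ 1840 / 402.8 = 4.568 → use 5 bolts.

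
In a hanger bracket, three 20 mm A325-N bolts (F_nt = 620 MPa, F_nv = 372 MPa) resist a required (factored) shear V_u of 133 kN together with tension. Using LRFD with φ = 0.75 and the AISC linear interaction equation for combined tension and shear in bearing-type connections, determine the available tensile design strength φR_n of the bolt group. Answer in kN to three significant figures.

A_b = π·20²/4 = 314.2 mm²; f_rv = 133 × 1000 / (3 × 314.2) = 141.1 MPa.
F'_nt = 1.3 F_nt − (F_nt / φF_nv) f_rv = 1.3·620 − (620/(0.75·372))·141.1 = 492.4 MPa, capped at F_nt → F'_nt = 492.4 MPa.
R_n = F'_nt · A_b · n = 492.4 × 314.2 × 3 / 1000 = 464.1 kN.
Design strength φR_n = 0.75 × 464.1 = 348 kN.

348 kN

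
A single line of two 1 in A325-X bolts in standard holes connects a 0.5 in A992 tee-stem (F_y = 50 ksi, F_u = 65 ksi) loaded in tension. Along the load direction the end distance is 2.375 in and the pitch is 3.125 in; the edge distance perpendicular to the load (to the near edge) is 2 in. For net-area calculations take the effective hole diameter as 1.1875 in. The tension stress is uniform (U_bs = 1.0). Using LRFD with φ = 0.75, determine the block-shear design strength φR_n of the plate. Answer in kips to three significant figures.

Shear plane L_v = 2.375 + 1·3.125 = 5.5 in; A_gv = 5.5 × 0.5 = 2.75 in².
A_nv = (5.5 − 1.5·1.1875) × 0.5 = 1.859 in².
A_nt = (2 − 0.5·1.1875) × 0.5 = 0.7031 in².
0.6 F_u A_nv = 72.52 kips; 0.6 F_y A_gv = 82.5 kips → shear rupture governs the shear term.
R_n = 72.52 + 1.0 × 65 × 0.7031 = 118.2 kips.
Design strength φR_n = 0.75 × 118.2 = 88.7 kips.

88.7 kips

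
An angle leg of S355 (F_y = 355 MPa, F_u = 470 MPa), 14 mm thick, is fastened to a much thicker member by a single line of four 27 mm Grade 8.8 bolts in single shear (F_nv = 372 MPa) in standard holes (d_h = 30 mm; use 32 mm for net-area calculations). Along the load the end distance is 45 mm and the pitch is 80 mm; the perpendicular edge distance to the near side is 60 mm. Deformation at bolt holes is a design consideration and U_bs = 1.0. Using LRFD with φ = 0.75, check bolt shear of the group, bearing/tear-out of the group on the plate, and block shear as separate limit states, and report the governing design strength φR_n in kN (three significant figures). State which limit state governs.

639 kN (bolt shear governs)

Bolt shear: A_b = π·27²/4 = 572.6 mm²; R_n = 372 × 572.6 × 4 × 1 / 1000 = 852 kN → 0.75 × 852 = 639 kN.
Bearing: edge l_c = 30, r_n = 236.9 kN; interior l_c = 50, r_n = 394.8 kN; R_n = 236.9 + 3·394.8 = 1421 kN → 1070 kN.
Block shear: A_gv = 3990, A_nv = 2422, A_nt = 616 mm²; R_n = min(0.6F_uA_nv, 0.6F_yA_gv) + U_bs·F_u·A_nt = 972.5 kN → 729 kN.
Bolt shear governs: 639 kN.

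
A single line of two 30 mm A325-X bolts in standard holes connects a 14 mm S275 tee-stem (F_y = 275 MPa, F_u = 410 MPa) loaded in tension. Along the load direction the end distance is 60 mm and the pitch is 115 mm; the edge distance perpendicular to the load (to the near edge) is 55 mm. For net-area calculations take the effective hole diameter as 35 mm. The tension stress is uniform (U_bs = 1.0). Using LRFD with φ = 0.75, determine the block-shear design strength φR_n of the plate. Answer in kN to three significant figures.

465 kN

Shear plane L_v = 60 + 1·115 = 175 mm; A_gv = 175 × 14 = 2450 mm².
A_nv = (175 − 1.5·35) × 14 = 1715 mm².
A_nt = (55 − 0.5·35) × 14 = 525 mm².
0.6 F_u A_nv = 421.9 kN; 0.6 F_y A_gv = 404.2 kN → shear yielding governs the shear term.
R_n = 404.2 + 1.0 × 410 × 525 / 1000 = 619.5 kN.
Design strength φR_n = 0.75 × 619.5 = 465 kN.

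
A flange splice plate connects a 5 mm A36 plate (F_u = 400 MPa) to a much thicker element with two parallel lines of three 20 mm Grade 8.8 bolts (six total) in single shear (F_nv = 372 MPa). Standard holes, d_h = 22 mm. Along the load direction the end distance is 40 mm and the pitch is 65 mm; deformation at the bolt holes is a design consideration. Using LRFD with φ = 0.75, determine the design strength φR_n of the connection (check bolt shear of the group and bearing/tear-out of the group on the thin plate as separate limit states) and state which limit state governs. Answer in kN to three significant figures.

Bolt shear: A_b = π·20²/4 = 314.2 mm²; R_n = 372 × 314.2 × 6 × 1 / 1000 = 701.2 kN → 0.75 × 701.2 = 526 kN.
Bearing (1.2 l_c t F_u ≤ 2.4 d t F_u): upper limit = 2.4·20·5·400 / 1000 = 96 kN.
  Edge l_c = 40 − 22/2 = 29 → r_n = 69.6 kN; interior l_c = 65 − 22 = 43 → r_n = 96 kN.
  R_n,bearing = 2·69.6 + 4·96 = 523.2 kN → 0.75 × 523.2 = 392 kN.
Bearing governs: 392 kN.

392 kN (bearing governs)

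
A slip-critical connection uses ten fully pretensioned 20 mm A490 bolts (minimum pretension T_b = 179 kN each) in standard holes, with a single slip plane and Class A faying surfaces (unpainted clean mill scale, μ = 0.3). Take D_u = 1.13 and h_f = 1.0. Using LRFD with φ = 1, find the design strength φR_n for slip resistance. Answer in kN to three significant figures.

607 kN

R_n = μ · D_u · h_f · T_b · n_s · n_b = 0.3 × 1.13 × 1.0 × 179 × 1 × 10 = 606.8 kN.
Design strength φR_n = 1 × 606.8 = 607 kN.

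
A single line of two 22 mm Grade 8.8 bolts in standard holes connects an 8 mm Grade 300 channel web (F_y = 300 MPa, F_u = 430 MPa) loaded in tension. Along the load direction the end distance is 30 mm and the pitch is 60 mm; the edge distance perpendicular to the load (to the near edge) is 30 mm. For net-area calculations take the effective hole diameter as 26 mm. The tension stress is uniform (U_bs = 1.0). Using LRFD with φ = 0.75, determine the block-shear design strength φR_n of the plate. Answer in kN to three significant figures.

123 kN

Shear plane L_v = 30 + 1·60 = 90 mm; A_gv = 90 × 8 = 720 mm².
A_nv = (90 − 1.5·26) × 8 = 408 mm².
A_nt = (30 − 0.5·26) × 8 = 136 mm².
0.6 F_u A_nv = 105.3 kN; 0.6 F_y A_gv = 129.6 kN → shear rupture governs the shear term.
R_n = 105.3 + 1.0 × 430 × 136 / 1000 = 163.7 kN.
Design strength φR_n = 0.75 × 163.7 = 123 kN.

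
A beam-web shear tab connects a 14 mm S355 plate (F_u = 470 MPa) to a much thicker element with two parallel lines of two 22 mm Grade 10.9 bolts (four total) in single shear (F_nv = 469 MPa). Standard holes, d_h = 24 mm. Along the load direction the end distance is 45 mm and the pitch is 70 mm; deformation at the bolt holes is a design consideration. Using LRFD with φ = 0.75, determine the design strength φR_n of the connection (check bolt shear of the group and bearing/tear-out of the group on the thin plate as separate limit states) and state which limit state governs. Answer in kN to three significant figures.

535 kN (bolt shear governs)

Bolt shear: A_b = π·22²/4 = 380.1 mm²; R_n = 469 × 380.1 × 4 × 1 / 1000 = 713.1 kN → 0.75 × 713.1 = 535 kN.
Bearing (1.2 l_c t F_u ≤ 2.4 d t F_u): upper limit = 2.4·22·14·470 / 1000 = 347.4 kN.
  Edge l_c = 45 − 24/2 = 33 → r_n = 260.6 kN; interior l_c = 70 − 24 = 46 → r_n = 347.4 kN.
  R_n,bearing = 2·260.6 + 2·347.4 = 1216 kN → 0.75 × 1216 = 912 kN.
Bolt shear governs: 535 kN.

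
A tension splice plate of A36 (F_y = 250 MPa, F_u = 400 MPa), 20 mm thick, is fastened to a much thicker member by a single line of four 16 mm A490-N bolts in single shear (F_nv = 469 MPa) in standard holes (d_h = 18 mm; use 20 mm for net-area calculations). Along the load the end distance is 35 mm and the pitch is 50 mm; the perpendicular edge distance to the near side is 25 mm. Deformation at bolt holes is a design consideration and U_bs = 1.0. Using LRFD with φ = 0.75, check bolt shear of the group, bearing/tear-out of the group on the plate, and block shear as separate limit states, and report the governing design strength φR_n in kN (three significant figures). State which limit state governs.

Bolt shear: A_b = π·16²/4 = 201.1 mm²; R_n = 469 × 201.1 × 4 × 1 / 1000 = 377.2 kN → 0.75 × 377.2 = 283 kN.
Bearing: edge l_c = 26, r_n = 249.6 kN; interior l_c = 32, r_n = 307.2 kN; R_n = 249.6 + 3·307.2 = 1171 kN → 878 kN.
Block shear: A_gv = 3700, A_nv = 2300, A_nt = 300 mm²; R_n = min(0.6F_uA_nv, 0.6F_yA_gv) + U_bs·F_u·A_nt = 672 kN → 504 kN.
Bolt shear governs: 283 kN.

283 kN (bolt shear governs)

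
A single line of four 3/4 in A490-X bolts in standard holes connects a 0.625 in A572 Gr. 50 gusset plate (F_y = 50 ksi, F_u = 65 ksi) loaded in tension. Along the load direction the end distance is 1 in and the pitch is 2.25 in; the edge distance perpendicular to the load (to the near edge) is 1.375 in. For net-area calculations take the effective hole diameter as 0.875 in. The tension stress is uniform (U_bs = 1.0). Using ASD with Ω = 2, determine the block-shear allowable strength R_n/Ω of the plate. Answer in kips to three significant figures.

Shear plane L_v = 1 + 3·2.25 = 7.75 in; A_gv = 7.75 × 0.625 = 4.844 in².
A_nv = (7.75 − 3.5·0.875) × 0.625 = 2.93 in².
A_nt = (1.375 − 0.5·0.875) × 0.625 = 0.5859 in².
0.6 F_u A_nv = 114.3 kips; 0.6 F_y A_gv = 145.3 kips → shear rupture governs the shear term.
R_n = 114.3 + 1.0 × 65 × 0.5859 = 152.3 kips.
Allowable strength R_n/Ω = 152.3 / 2 = 76.2 kips.

76.2 kips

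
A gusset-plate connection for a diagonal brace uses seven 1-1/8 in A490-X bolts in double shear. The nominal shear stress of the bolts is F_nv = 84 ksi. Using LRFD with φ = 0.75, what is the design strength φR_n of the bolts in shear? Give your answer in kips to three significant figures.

A_b = π × 1.125² / 4 = 0.994 in².
R_n = F_nv · A_b · n · n_s = 84 × 0.994 × 7 × 2 = 1169 kips.
Design strength φR_n = 0.75 × 1169 = 877 kips.

877 kips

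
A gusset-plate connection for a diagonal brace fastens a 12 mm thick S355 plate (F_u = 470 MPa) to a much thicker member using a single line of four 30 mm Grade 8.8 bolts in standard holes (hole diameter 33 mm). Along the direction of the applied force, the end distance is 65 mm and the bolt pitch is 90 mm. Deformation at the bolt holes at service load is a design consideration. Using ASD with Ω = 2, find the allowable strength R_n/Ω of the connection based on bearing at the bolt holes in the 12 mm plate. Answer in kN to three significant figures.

743 kN

Per bolt r_n = 1.2 l_c t F_u ≤ 2.4 d t F_u; upper limit = 2.4 × 30 × 12 × 470 / 1000 = 406.1 kN.
Edge bolt: l_c = 65 − 33/2 = 48.5 mm → 1.2 × 48.5 × 12 × 470 / 1000 = 328.2 → r_n = 328.2 kN.
Interior bolts: l_c = 90 − 33 = 57 mm → 1.2 × 57 × 12 × 470 / 1000 = 385.8 → r_n = 385.8 kN.
R_n = 1 × 328.2 + 3 × 385.8 = 1486 kN.
Allowable strength R_n/Ω = 1486 / 2 = 743 kN.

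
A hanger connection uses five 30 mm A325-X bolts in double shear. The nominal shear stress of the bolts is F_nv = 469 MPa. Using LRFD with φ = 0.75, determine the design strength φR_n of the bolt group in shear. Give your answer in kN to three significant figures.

2490 kN

A_b = π × 30² / 4 = 706.9 mm².
R_n = F_nv · A_b · n · n_s = 469 × 706.9 × 5 × 2 / 1000 = 3315 kN.
Design strength φR_n = 0.75 × 3315 = 2490 kN.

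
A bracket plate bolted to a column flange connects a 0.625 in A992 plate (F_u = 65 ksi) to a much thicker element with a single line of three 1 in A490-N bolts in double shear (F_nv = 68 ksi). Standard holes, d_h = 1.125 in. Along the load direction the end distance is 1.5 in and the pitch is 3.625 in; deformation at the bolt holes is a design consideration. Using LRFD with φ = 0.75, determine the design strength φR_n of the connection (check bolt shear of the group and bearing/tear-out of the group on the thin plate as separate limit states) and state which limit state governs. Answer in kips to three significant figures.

Bolt shear: A_b = π·1²/4 = 0.7854 in²; R_n = 68 × 0.7854 × 3 × 2 = 320.4 kips → 0.75 × 320.4 = 240 kips.
Bearing (1.2 l_c t F_u ≤ 2.4 d t F_u): upper limit = 2.4·1·0.625·65 = 97.5 kips.
  Edge l_c = 1.5 − 1.125/2 = 0.9375 → r_n = 45.7 kips; interior l_c = 3.625 − 1.125 = 2.5 → r_n = 97.5 kips.
  R_n,bearing = 1·45.7 + 2·97.5 = 240.7 kips → 0.75 × 240.7 = 181 kips.
Bearing governs: 181 kips.

181 kips (bearing governs)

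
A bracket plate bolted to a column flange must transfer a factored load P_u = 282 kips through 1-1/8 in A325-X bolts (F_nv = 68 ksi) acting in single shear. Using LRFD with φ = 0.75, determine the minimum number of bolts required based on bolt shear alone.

A_b = π·1.125²/4 = 0.994 in².
Per-bolt design strength φR_n = 0.75 × 68 × 0.994 × 1 = 50.69 kips.
n ≥ 282 / 50.69 = 5.563 → use 6 bolts.

6 bolts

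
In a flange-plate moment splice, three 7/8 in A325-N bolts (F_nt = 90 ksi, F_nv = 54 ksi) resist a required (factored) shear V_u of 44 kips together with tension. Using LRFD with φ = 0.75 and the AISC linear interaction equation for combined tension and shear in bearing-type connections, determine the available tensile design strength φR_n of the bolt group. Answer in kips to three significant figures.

85 kips

A_b = π·0.875²/4 = 0.6013 in²; f_rv = 44 / (3 × 0.6013) = 24.39 ksi.
F'_nt = 1.3 F_nt − (F_nt / φF_nv) f_rv = 1.3·90 − (90/(0.75·54))·24.39 = 62.8 ksi, capped at F_nt → F'_nt = 62.8 ksi.
R_n = F'_nt · A_b · n = 62.8 × 0.6013 × 3 = 113.3 kips.
Design strength φR_n = 0.75 × 113.3 = 85 kips.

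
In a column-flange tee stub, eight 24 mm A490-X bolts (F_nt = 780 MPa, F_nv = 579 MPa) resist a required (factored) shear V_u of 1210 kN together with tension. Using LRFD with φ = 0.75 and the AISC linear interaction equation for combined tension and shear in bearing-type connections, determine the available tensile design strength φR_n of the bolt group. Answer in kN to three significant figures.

A_b = π·24²/4 = 452.4 mm²; f_rv = 1210 × 1000 / (8 × 452.4) = 334.3 MPa.
F'_nt = 1.3 F_nt − (F_nt / φF_nv) f_rv = 1.3·780 − (780/(0.75·579))·334.3 = 413.5 MPa, capped at F_nt → F'_nt = 413.5 MPa.
R_n = F'_nt · A_b · n = 413.5 × 452.4 × 8 / 1000 = 1496 kN.
Design strength φR_n = 0.75 × 1496 = 1120 kN.

1120 kN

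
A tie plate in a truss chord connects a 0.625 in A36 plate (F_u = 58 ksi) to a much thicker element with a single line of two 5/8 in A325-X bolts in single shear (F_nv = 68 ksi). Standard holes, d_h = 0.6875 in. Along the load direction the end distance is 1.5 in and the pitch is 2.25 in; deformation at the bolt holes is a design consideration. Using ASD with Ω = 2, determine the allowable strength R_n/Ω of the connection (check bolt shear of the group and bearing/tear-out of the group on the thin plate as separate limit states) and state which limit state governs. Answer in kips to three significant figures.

20.9 kips (bolt shear governs)

Bolt shear: A_b = π·0.625²/4 = 0.3068 in²; R_n = 68 × 0.3068 × 2 × 1 = 41.72 kips → 41.72 / 2 = 20.9 kips.
Bearing (1.2 l_c t F_u ≤ 2.4 d t F_u): upper limit = 2.4·0.625·0.625·58 = 54.38 kips.
  Edge l_c = 1.5 − 0.6875/2 = 1.156 → r_n = 50.3 kips; interior l_c = 2.25 − 0.6875 = 1.562 → r_n = 54.38 kips.
  R_n,bearing = 1·50.3 + 1·54.38 = 104.7 kips → 104.7 / 2 = 52.3 kips.
Bolt shear governs: 20.9 kips.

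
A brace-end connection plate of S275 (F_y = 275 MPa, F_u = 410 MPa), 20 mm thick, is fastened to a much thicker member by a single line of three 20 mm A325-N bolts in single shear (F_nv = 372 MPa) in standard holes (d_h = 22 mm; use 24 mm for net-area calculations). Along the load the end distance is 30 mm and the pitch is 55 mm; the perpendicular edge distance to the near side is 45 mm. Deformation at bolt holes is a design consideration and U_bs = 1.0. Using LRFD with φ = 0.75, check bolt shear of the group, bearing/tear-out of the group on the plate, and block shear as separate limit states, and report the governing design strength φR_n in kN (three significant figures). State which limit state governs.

263 kN (bolt shear governs)

Bolt shear: A_b = π·20²/4 = 314.2 mm²; R_n = 372 × 314.2 × 3 × 1 / 1000 = 350.6 kN → 0.75 × 350.6 = 263 kN.
Bearing: edge l_c = 19, r_n = 187 kN; interior l_c = 33, r_n = 324.7 kN; R_n = 187 + 2·324.7 = 836.4 kN → 627 kN.
Block shear: A_gv = 2800, A_nv = 1600, A_nt = 660 mm²; R_n = min(0.6F_uA_nv, 0.6F_yA_gv) + U_bs·F_u·A_nt = 664.2 kN → 498 kN.
Bolt shear governs: 263 kN.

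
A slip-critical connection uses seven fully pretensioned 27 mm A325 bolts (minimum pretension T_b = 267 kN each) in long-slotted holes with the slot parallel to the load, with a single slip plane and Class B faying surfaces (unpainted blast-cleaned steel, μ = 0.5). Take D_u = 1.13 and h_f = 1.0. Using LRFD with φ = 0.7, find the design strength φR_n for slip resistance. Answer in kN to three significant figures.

R_n = μ · D_u · h_f · T_b · n_s · n_b = 0.5 × 1.13 × 1.0 × 267 × 1 × 7 = 1056 kN.
Design strength φR_n = 0.7 × 1056 = 739 kN.

739 kN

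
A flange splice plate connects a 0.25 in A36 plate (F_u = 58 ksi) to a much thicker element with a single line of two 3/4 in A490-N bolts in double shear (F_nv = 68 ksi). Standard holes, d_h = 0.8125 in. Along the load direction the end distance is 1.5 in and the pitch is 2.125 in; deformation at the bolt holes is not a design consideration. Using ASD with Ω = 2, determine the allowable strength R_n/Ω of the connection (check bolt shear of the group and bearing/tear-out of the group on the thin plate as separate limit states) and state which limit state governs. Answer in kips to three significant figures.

Bolt shear: A_b = π·0.75²/4 = 0.4418 in²; R_n = 68 × 0.4418 × 2 × 2 = 120.2 kips → 120.2 / 2 = 60.1 kips.
Bearing (1.5 l_c t F_u ≤ 3.0 d t F_u): upper limit = 3.0·0.75·0.25·58 = 32.62 kips.
  Edge l_c = 1.5 − 0.8125/2 = 1.094 → r_n = 23.79 kips; interior l_c = 2.125 − 0.8125 = 1.312 → r_n = 28.55 kips.
  R_n,bearing = 1·23.79 + 1·28.55 = 52.34 kips → 52.34 / 2 = 26.2 kips.
Bearing governs: 26.2 kips.

26.2 kips (bearing governs)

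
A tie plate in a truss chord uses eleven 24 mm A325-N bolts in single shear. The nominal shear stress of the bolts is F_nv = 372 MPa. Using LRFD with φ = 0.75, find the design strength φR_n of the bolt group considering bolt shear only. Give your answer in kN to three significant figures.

A_b = π × 24² / 4 = 452.4 mm².
R_n = F_nv · A_b · n · n_s = 372 × 452.4 × 11 × 1 / 1000 = 1851 kN.
Design strength φR_n = 0.75 × 1851 = 1390 kN.

1390 kN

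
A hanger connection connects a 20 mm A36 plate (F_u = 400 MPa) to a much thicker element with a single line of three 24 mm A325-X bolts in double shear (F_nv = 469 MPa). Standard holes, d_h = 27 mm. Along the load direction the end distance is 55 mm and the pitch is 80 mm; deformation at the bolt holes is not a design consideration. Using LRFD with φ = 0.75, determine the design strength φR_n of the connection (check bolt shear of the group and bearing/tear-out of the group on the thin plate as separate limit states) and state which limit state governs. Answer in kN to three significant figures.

955 kN (bolt shear governs)

Bolt shear: A_b = π·24²/4 = 452.4 mm²; R_n = 469 × 452.4 × 3 × 2 / 1000 = 1273 kN → 0.75 × 1273 = 955 kN.
Bearing (1.5 l_c t F_u ≤ 3.0 d t F_u): upper limit = 3.0·24·20·400 / 1000 = 576 kN.
  Edge l_c = 55 − 27/2 = 41.5 → r_n = 498 kN; interior l_c = 80 − 27 = 53 → r_n = 576 kN.
  R_n,bearing = 1·498 + 2·576 = 1650 kN → 0.75 × 1650 = 1240 kN.
Bolt shear governs: 955 kN.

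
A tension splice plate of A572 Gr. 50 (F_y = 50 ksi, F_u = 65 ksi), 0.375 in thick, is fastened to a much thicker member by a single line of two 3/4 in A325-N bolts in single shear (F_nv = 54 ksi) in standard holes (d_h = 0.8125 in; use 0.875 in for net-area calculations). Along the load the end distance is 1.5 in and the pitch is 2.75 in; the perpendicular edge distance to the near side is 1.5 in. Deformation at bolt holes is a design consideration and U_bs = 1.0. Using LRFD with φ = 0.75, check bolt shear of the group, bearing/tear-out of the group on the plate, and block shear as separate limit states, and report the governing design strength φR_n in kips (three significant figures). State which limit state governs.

35.8 kips (bolt shear governs)

Bolt shear: A_b = π·0.75²/4 = 0.4418 in²; R_n = 54 × 0.4418 × 2 × 1 = 47.71 kips → 0.75 × 47.71 = 35.8 kips.
Bearing: edge l_c = 1.094, r_n = 31.99 kips; interior l_c = 1.938, r_n = 43.87 kips; R_n = 31.99 + 1·43.87 = 75.87 kips → 56.9 kips.
Block shear: A_gv = 1.594, A_nv = 1.102, A_nt = 0.3984 in²; R_n = min(0.6F_uA_nv, 0.6F_yA_gv) + U_bs·F_u·A_nt = 68.86 kips → 51.6 kips.
Bolt shear governs: 35.8 kips.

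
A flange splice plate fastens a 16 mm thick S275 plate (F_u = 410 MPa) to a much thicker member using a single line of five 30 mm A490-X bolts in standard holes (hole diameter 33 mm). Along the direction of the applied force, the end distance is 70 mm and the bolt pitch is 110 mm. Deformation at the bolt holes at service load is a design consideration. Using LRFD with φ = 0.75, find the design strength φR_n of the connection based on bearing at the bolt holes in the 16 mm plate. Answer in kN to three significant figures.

1730 kN

Per bolt r_n = 1.2 l_c t F_u ≤ 2.4 d t F_u; upper limit = 2.4 × 30 × 16 × 410 / 1000 = 472.3 kN.
Edge bolt: l_c = 70 − 33/2 = 53.5 mm → 1.2 × 53.5 × 16 × 410 / 1000 = 421.2 → r_n = 421.2 kN.
Interior bolts: l_c = 110 − 33 = 77 mm → 1.2 × 77 × 16 × 410 / 1000 = 606.1 → r_n = 472.3 kN.
R_n = 1 × 421.2 + 4 × 472.3 = 2310 kN.
Design strength φR_n = 0.75 × 2310 = 1730 kN.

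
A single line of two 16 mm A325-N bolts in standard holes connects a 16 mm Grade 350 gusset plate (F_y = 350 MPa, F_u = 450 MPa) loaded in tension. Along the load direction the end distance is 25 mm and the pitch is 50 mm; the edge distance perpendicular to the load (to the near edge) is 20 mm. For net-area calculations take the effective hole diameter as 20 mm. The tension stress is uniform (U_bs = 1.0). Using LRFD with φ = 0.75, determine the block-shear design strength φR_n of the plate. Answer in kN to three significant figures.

Shear plane L_v = 25 + 1·50 = 75 mm; A_gv = 75 × 16 = 1200 mm².
A_nv = (75 − 1.5·20) × 16 = 720 mm².
A_nt = (20 − 0.5·20) × 16 = 160 mm².
0.6 F_u A_nv = 194.4 kN; 0.6 F_y A_gv = 252 kN → shear rupture governs the shear term.
R_n = 194.4 + 1.0 × 450 × 160 / 1000 = 266.4 kN.
Design strength φR_n = 0.75 × 266.4 = 200 kN.

200 kN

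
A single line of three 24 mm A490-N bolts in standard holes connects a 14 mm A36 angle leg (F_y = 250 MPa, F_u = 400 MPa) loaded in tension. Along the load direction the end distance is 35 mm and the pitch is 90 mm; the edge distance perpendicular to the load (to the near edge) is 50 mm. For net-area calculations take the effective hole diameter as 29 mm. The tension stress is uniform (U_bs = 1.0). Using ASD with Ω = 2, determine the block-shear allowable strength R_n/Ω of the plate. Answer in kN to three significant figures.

325 kN

Shear plane L_v = 35 + 2·90 = 215 mm; A_gv = 215 × 14 = 3010 mm².
A_nv = (215 − 2.5·29) × 14 = 1995 mm².
A_nt = (50 − 0.5·29) × 14 = 497 mm².
0.6 F_u A_nv = 478.8 kN; 0.6 F_y A_gv = 451.5 kN → shear yielding governs the shear term.
R_n = 451.5 + 1.0 × 400 × 497 / 1000 = 650.3 kN.
Allowable strength R_n/Ω = 650.3 / 2 = 325 kN.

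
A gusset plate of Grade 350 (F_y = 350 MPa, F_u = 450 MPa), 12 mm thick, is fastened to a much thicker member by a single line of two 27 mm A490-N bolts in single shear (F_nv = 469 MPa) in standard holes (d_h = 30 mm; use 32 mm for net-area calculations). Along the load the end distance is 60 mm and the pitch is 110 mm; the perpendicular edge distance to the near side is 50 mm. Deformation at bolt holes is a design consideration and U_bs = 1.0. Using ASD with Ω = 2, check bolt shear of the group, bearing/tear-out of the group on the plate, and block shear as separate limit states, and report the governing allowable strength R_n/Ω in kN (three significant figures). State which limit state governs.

269 kN (bolt shear governs)

Bolt shear: A_b = π·27²/4 = 572.6 mm²; R_n = 469 × 572.6 × 2 × 1 / 1000 = 537.1 kN → 537.1 / 2 = 269 kN.
Bearing: edge l_c = 45, r_n = 291.6 kN; interior l_c = 80, r_n = 349.9 kN; R_n = 291.6 + 1·349.9 = 641.5 kN → 321 kN.
Block shear: A_gv = 2040, A_nv = 1464, A_nt = 408 mm²; R_n = min(0.6F_uA_nv, 0.6F_yA_gv) + U_bs·F_u·A_nt = 578.9 kN → 289 kN.
Bolt shear governs: 269 kN.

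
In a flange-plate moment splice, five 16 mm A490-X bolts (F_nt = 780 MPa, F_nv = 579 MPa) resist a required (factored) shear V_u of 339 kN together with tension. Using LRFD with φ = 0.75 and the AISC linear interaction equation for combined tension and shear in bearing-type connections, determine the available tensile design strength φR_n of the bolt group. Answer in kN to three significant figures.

A_b = π·16²/4 = 201.1 mm²; f_rv = 339 × 1000 / (5 × 201.1) = 337.2 MPa.
F'_nt = 1.3 F_nt − (F_nt / φF_nv) f_rv = 1.3·780 − (780/(0.75·579))·337.2 = 408.3 MPa, capped at F_nt → F'_nt = 408.3 MPa.
R_n = F'_nt · A_b · n = 408.3 × 201.1 × 5 / 1000 = 410.5 kN.
Design strength φR_n = 0.75 × 410.5 = 308 kN.

308 kN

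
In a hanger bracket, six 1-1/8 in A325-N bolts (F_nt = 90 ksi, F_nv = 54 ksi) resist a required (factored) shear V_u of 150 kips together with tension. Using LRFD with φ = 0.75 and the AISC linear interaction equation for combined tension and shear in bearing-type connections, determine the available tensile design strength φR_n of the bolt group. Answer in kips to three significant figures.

273 kips

A_b = π·1.125²/4 = 0.994 in²; f_rv = 150 / (6 × 0.994) = 25.15 ksi.
F'_nt = 1.3 F_nt − (F_nt / φF_nv) f_rv = 1.3·90 − (90/(0.75·54))·25.15 = 61.11 ksi, capped at F_nt → F'_nt = 61.11 ksi.
R_n = F'_nt · A_b · n = 61.11 × 0.994 × 6 = 364.5 kips.
Design strength φR_n = 0.75 × 364.5 = 273 kips.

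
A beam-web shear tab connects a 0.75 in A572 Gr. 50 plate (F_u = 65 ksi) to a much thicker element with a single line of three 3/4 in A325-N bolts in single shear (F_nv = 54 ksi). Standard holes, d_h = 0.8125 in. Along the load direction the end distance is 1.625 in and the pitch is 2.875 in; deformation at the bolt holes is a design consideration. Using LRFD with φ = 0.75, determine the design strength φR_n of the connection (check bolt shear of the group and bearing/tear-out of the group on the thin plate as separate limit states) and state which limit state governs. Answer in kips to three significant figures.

53.7 kips (bolt shear governs)

Bolt shear: A_b = π·0.75²/4 = 0.4418 in²; R_n = 54 × 0.4418 × 3 × 1 = 71.57 kips → 0.75 × 71.57 = 53.7 kips.
Bearing (1.2 l_c t F_u ≤ 2.4 d t F_u): upper limit = 2.4·0.75·0.75·65 = 87.75 kips.
  Edge l_c = 1.625 − 0.8125/2 = 1.219 → r_n = 71.3 kips; interior l_c = 2.875 − 0.8125 = 2.062 → r_n = 87.75 kips.
  R_n,bearing = 1·71.3 + 2·87.75 = 246.8 kips → 0.75 × 246.8 = 185 kips.
Bolt shear governs: 53.7 kips.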